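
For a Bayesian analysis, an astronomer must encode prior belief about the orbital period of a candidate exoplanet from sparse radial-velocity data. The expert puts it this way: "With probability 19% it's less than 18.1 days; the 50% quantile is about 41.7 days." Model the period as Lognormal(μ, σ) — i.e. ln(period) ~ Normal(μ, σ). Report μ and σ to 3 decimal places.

μ ≈ 3.731, σ ≈ 0.951

If T ~ Lognormal(μ,σ) then ln T ~ Normal(μ,σ), so the p-quantile of ln T is μ + z_p·σ.
ln(18.1) = 2.896 and ln(41.7) = 3.731; z_{0.19} = -0.8779, z_{0.5} = 0.
σ = (3.731 − 2.896)/(0 − (-0.8779)) = 0.951.
μ = 2.896 − (-0.8779)·0.951 = 3.731.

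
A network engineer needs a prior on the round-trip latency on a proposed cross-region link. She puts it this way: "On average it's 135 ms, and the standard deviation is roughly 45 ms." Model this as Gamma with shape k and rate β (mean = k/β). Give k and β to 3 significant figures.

For Gamma(k, rate β): mean = k/β, variance = k/β², so CV = 1/√k.
CV = SD/mean = 45/135 = 0.3333, hence k = 1/CV² = 9.
Then β = k/mean = 9/135 = 0.0667.

k ≈ 9, β ≈ 0.0667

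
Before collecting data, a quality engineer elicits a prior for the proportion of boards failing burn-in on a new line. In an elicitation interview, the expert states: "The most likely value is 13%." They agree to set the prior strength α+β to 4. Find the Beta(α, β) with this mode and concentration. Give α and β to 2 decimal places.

α = 1.26, β = 2.74

For α,β > 1 the Beta mode is (α−1)/(α+β−2). With α+β = 4, the mode is (α−1)/2.
Set (α−1)/2 = 0.13 → α = 1 + 0.13·2 = 1.26.
β = 4 − α = 2.74.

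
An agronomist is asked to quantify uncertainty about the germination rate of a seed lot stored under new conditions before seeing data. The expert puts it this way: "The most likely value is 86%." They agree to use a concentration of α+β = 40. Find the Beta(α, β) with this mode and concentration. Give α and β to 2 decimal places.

For α,β > 1 the Beta mode is (α−1)/(α+β−2). With α+β = 40, the mode is (α−1)/38.
Set (α−1)/38 = 0.86 → α = 1 + 0.86·38 = 33.68.
β = 40 − α = 6.32.

α = 33.68, β = 6.32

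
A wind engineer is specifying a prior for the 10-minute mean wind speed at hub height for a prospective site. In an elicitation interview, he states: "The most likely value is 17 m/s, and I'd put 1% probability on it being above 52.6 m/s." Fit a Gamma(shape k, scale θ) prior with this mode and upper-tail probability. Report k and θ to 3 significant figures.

k ≈ 4.5, θ ≈ 4.85

Gamma(k,θ) with k>1 has mode (k−1)θ, so θ = 17/(k−1).
Need P(X < 52.6) = 0.99 with θ tied to k this way. Start at k = 2, θ = 17: P(X<52.6) ≈ 0.814.
Too low — raise k to concentrate. Iterating converges to k ≈ 4.5.
Then θ = 17/(4.5−1) ≈ 4.85.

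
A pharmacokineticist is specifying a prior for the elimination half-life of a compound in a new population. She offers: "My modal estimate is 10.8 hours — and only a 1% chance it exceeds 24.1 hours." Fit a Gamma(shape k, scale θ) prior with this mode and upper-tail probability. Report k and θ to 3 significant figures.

Gamma(k,θ) with k>1 has mode (k−1)θ, so θ = 10.8/(k−1).
Need P(X < 24.1) = 0.99 with θ tied to k this way. Start at k = 2, θ = 10.8: P(X<24.1) ≈ 0.653.
Too low — raise k to concentrate. Iterating converges to k ≈ 8.46.
Then θ = 10.8/(8.46−1) ≈ 1.45.

k ≈ 8.46, θ ≈ 1.45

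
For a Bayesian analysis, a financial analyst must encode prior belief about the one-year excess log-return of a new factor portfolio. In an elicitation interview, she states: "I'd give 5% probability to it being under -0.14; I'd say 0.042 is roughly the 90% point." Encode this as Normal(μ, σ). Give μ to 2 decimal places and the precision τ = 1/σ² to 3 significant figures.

μ = -0.04, τ = 259

For Normal(μ,σ), the p-quantile is μ + z_p·σ. Here z_{0.05} = -1.645, z_{0.9} = 1.282.
So -0.14 = μ − 1.645σ and 0.042 = μ + 1.282σ.
Subtracting: σ = (0.042 − -0.14)/(1.282 − (-1.645)) = 0.06.
Then μ = -0.14 − (-1.645)·0.06 = -0.04.
Precision τ = 1/σ² = 1/0.06219² = 259.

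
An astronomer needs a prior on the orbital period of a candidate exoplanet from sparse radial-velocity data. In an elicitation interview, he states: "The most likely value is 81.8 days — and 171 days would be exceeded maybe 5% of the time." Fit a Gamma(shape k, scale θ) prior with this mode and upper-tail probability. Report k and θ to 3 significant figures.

Gamma(k,θ) with k>1 has mode (k−1)θ, so θ = 81.8/(k−1).
Need P(X < 171) = 0.95 with θ tied to k this way. Start at k = 2, θ = 81.8: P(X<171) ≈ 0.618.
Too low — raise k to concentrate. Iterating converges to k ≈ 6.08.
Then θ = 81.8/(6.08−1) ≈ 16.1.

k ≈ 6.08, θ ≈ 16.1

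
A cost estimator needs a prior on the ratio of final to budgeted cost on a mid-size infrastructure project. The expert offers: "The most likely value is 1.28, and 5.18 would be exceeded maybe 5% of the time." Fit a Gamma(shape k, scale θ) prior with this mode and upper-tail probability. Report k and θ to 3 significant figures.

Gamma(k,θ) with k>1 has mode (k−1)θ, so θ = 1.28/(k−1).
Need P(X < 5.18) = 0.95 with θ tied to k this way. Start at k = 2, θ = 1.28: P(X<5.18) ≈ 0.912.
Too low — raise k to concentrate. Iterating converges to k ≈ 2.28.
Then θ = 1.28/(2.28−1) ≈ 0.996.

k ≈ 2.28, θ ≈ 0.996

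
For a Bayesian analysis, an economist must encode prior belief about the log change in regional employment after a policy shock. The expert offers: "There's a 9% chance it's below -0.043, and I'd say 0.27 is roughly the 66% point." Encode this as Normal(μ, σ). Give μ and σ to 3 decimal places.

For Normal(μ,σ), the p-quantile is μ + z_p·σ. Here z_{0.09} = -1.341, z_{0.66} = 0.4125.
So -0.043 = μ − 1.341σ and 0.27 = μ + 0.4125σ.
Subtracting: σ = (0.27 − -0.043)/(0.4125 − (-1.341)) = 0.179.
Then μ = -0.043 − (-1.341)·0.179 = 0.196.

μ = 0.196, σ = 0.179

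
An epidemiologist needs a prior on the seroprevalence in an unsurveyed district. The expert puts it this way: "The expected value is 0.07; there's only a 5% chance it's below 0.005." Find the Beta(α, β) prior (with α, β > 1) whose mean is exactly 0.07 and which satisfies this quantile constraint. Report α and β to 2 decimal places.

α ≈ 1.12, β ≈ 14.87

With mean 0.07 fixed, write α = 0.07s, β = 0.93s where s = α+β.
Need P(θ < 0.005) = 0.05 under Beta(0.07s, 0.93s). Normal approximation: (q−m)/√(m(1−m)/s) ≈ z_{0.05} = -1.64, so s ≈ 0.07·0.93·(-1.64)²/(0.005−0.07)² = 41.7.
At s = 41.7: P(θ<0.005) ≈ 0.001. Adjusting to match 0.05 gives s ≈ 15.99.
So α = 0.07·15.99 ≈ 1.12, β = 0.93·15.99 ≈ 14.87.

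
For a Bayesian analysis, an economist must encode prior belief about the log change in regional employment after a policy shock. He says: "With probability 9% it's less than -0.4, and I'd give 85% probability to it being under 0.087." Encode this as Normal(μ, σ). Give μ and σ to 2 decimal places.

For Normal(μ,σ), the p-quantile is μ + z_p·σ. Here z_{0.09} = -1.341, z_{0.85} = 1.036.
So -0.4 = μ − 1.341σ and 0.087 = μ + 1.036σ.
Subtracting: σ = (0.087 − -0.4)/(1.036 − (-1.341)) = 0.20.
Then μ = -0.4 − (-1.341)·0.20 = -0.13.

μ = -0.13, σ = 0.20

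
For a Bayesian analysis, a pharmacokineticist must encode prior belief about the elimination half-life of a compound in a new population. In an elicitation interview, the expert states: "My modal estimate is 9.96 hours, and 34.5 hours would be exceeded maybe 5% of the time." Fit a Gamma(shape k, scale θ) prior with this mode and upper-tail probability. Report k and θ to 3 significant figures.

k ≈ 2.68, θ ≈ 5.94

Gamma(k,θ) with k>1 has mode (k−1)θ, so θ = 9.96/(k−1).
Need P(X < 34.5) = 0.95 with θ tied to k this way. Start at k = 2, θ = 9.96: P(X<34.5) ≈ 0.860.
Too low — raise k to concentrate. Iterating converges to k ≈ 2.68.
Then θ = 9.96/(2.68−1) ≈ 5.94.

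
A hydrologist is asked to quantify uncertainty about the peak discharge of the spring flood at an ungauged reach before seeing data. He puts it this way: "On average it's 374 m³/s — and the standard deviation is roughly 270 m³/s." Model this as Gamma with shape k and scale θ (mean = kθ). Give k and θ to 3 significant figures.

For Gamma(k, scale θ): mean = kθ, variance = kθ², so CV = 1/√k.
CV = SD/mean = 270/374 = 0.7219, hence k = 1/CV² = 1.92.
Then θ = mean/k = 374/1.92 = 195.

k ≈ 1.92, θ ≈ 195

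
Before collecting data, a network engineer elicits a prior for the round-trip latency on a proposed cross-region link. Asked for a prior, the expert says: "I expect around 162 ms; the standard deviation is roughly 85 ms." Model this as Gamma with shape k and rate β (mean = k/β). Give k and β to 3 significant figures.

k ≈ 3.63, β ≈ 0.0224

For Gamma(k, rate β): mean = k/β, variance = k/β², so CV = 1/√k.
CV = SD/mean = 85/162 = 0.5247, hence k = 1/CV² = 3.63.
Then β = k/mean = 3.63/162 = 0.0224.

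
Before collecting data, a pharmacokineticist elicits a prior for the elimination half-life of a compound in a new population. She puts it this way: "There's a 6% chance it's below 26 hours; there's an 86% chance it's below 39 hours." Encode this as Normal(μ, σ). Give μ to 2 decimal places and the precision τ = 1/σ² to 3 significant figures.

The p-quantile of Normal(μ,σ) is μ + z_p·σ, with z_{0.06} = -1.555 and z_{0.86} = 1.08.
Eliminate σ: μ = (z₂·x₁ − z₁·x₂)/(z₂ − z₁) = (1.08·26 − (-1.555)·39)/2.635 = 33.67.
Then σ = (x₂ − x₁)/(z₂ − z₁) = (39 − 26)/2.635 = 4.93.
Precision τ = 1/σ² = 1/4.933² = 0.0411.

μ = 33.67, τ = 0.0411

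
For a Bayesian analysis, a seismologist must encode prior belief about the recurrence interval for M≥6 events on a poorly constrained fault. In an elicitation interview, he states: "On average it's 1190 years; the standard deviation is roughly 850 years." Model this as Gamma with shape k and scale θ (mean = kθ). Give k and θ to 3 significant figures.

k ≈ 1.96, θ ≈ 607

For Gamma(k, scale θ): mean = kθ, variance = kθ², so CV = 1/√k.
CV = SD/mean = 850/1190 = 0.7143, hence k = 1/CV² = 1.96.
Then θ = mean/k = 1190/1.96 = 607.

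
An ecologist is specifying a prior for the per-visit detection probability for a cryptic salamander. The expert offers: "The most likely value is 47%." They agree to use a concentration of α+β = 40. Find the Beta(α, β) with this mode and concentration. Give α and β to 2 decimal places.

α = 18.86, β = 21.14

For α,β > 1 the Beta mode is (α−1)/(α+β−2). With α+β = 40, the mode is (α−1)/38.
Set (α−1)/38 = 0.47 → α = 1 + 0.47·38 = 18.86.
β = 40 − α = 21.14.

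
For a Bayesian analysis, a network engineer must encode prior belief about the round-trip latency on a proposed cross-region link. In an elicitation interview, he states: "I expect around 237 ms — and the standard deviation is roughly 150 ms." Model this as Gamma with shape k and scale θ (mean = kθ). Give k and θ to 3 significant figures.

For Gamma(k, scale θ): mean = kθ, variance = kθ², so CV = 1/√k.
CV = SD/mean = 150/237 = 0.6329, hence k = 1/CV² = 2.5.
Then θ = mean/k = 237/2.5 = 94.9.

k ≈ 2.5, θ ≈ 94.9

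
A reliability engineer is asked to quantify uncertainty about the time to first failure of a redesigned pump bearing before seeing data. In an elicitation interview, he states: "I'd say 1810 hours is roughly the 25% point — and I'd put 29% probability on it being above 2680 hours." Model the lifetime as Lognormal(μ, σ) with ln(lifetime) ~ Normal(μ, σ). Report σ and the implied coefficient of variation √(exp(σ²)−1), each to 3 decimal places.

σ ≈ 0.320, CV ≈ 0.328

If T ~ Lognormal(μ,σ) then ln T ~ Normal(μ,σ), so the p-quantile of ln T is μ + z_p·σ.
ln(1810) = 7.501 and ln(2680) = 7.894; z_{0.25} = -0.6745, z_{0.71} = 0.5534.
σ = (7.894 − 7.501)/(0.5534 − (-0.6745)) = 0.320.
μ = 7.501 − (-0.6745)·0.320 = 7.717.
CV = √(exp(σ²)−1) = √(exp(0.1022)−1) = 0.328.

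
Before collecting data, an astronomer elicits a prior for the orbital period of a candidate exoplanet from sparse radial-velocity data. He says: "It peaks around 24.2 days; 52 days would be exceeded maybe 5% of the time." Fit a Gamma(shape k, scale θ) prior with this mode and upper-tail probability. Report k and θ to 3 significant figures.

Gamma(k,θ) with k>1 has mode (k−1)θ, so θ = 24.2/(k−1).
Need P(X < 52) = 0.95 with θ tied to k this way. Start at k = 2, θ = 24.2: P(X<52) ≈ 0.633.
Too low — raise k to concentrate. Iterating converges to k ≈ 5.71.
Then θ = 24.2/(5.71−1) ≈ 5.14.

k ≈ 5.71, θ ≈ 5.14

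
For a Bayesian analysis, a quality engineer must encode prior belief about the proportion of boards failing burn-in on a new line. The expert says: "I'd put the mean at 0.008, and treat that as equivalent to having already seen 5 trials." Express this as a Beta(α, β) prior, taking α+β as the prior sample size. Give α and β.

Under the effective-sample-size interpretation, Beta(α, β) has prior mean α/(α+β) and prior sample size α+β.
So α+β = 5 and α/(α+β) = 0.008, giving α = 0.008·5 = 0.04 and β = 5 − 0.04 = 4.96.

α = 0.04, β = 4.96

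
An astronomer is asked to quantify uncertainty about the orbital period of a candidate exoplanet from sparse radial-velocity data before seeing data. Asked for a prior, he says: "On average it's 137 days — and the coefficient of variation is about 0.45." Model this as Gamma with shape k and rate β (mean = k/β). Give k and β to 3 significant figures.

For Gamma(k, rate β): mean = k/β, variance = k/β², so CV = 1/√k.
CV = 0.45, hence k = 1/CV² = 4.94.
Then β = k/mean = 4.94/137 = 0.036.

k ≈ 4.94, β ≈ 0.036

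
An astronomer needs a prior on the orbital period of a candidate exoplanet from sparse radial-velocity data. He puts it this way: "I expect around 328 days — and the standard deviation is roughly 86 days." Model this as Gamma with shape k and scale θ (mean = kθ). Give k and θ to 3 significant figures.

k ≈ 14.5, θ ≈ 22.5

For Gamma(k, scale θ): mean = kθ, variance = kθ², so CV = 1/√k.
CV = SD/mean = 86/328 = 0.2622, hence k = 1/CV² = 14.5.
Then θ = mean/k = 328/14.5 = 22.5.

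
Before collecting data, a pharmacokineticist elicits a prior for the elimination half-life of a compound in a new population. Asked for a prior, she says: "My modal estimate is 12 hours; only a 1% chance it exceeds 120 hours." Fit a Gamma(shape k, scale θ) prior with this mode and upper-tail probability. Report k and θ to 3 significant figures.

Gamma(k,θ) with k>1 has mode (k−1)θ, so θ = 12/(k−1).
Need P(X < 120) = 0.99 with θ tied to k this way. Start at k = 2, θ = 12: P(X<120) ≈ 1.000.
Too high — lower k to spread out. Iterating converges to k ≈ 1.58.
Then θ = 12/(1.58−1) ≈ 20.5.

k ≈ 1.58, θ ≈ 20.5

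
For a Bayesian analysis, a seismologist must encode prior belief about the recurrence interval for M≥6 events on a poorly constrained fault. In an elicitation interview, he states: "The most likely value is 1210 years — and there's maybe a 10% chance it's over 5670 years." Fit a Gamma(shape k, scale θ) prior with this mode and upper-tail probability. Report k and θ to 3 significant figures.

k ≈ 1.75, θ ≈ 1610

Gamma(k,θ) with k>1 has mode (k−1)θ, so θ = 1210/(k−1).
Need P(X < 5670) = 0.9 with θ tied to k this way. Start at k = 2, θ = 1210: P(X<5670) ≈ 0.948.
Too high — lower k to spread out. Iterating converges to k ≈ 1.75.
Then θ = 1210/(1.75−1) ≈ 1610.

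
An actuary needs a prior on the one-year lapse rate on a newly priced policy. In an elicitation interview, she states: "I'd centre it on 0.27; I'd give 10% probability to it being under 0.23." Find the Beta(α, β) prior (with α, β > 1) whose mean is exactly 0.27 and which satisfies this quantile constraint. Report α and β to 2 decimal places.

α ≈ 53.10, β ≈ 143.57

With mean 0.27 fixed, write α = 0.27s, β = 0.73s where s = α+β.
Need P(θ < 0.23) = 0.1 under Beta(0.27s, 0.73s). Normal approximation: (q−m)/√(m(1−m)/s) ≈ z_{0.1} = -1.28, so s ≈ 0.27·0.73·(-1.28)²/(0.23−0.27)² = 202.3.
At s = 202.3: P(θ<0.23) ≈ 0.097. Adjusting to match 0.1 gives s ≈ 196.67.
So α = 0.27·196.67 ≈ 53.10, β = 0.73·196.67 ≈ 143.57.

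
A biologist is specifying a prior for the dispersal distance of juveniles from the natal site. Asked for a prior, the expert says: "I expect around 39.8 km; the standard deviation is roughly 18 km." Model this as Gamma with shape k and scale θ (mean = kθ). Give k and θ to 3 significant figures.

k ≈ 4.89, θ ≈ 8.14

For Gamma(k, scale θ): mean = kθ, variance = kθ², so CV = 1/√k.
CV = SD/mean = 18/39.8 = 0.4523, hence k = 1/CV² = 4.89.
Then θ = mean/k = 39.8/4.89 = 8.14.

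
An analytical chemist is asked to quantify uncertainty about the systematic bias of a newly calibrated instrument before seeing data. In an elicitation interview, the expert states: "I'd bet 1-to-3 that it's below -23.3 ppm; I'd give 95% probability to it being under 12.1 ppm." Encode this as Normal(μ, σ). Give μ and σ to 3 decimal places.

For Normal(μ,σ), the p-quantile is μ + z_p·σ. Here z_{0.25} = -0.6745, z_{0.95} = 1.645.
So -23.3 = μ − 0.6745σ and 12.1 = μ + 1.645σ.
Subtracting: σ = (12.1 − -23.3)/(1.645 − (-0.6745)) = 15.263.
Then μ = -23.3 − (-0.6745)·15.263 = -13.005.

μ = -13.005, σ = 15.263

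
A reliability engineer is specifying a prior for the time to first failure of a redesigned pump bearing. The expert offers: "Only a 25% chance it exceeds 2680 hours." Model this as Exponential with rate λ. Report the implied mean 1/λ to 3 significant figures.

P(T > 2680.0) = e^(−λ·2680.0) = 0.25, so λ = −ln(0.25)/2680.0 = 0.000517.
Mean = 1/λ = 1930 hours.

mean ≈ 1930 hours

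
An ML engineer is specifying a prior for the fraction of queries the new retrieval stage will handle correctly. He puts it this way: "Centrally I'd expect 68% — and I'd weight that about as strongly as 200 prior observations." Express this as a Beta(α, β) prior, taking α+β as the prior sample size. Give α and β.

α = 136, β = 64

Under the effective-sample-size interpretation, Beta(α, β) has prior mean α/(α+β) and prior sample size α+β.
So α+β = 200 and α/(α+β) = 0.68, giving α = 0.68·200 = 136 and β = 200 − 136 = 64.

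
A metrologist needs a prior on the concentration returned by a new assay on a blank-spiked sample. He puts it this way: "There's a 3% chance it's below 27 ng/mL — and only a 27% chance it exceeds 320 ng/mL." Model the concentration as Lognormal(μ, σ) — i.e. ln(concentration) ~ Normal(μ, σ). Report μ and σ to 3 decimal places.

If T ~ Lognormal(μ,σ) then ln T ~ Normal(μ,σ), so the p-quantile of ln T is μ + z_p·σ.
ln(27) = 3.296 and ln(320) = 5.768; z_{0.03} = -1.881, z_{0.73} = 0.6128.
σ = (5.768 − 3.296)/(0.6128 − (-1.881)) = 0.992.
μ = 3.296 − (-1.881)·0.992 = 5.161.

μ ≈ 5.161, σ ≈ 0.992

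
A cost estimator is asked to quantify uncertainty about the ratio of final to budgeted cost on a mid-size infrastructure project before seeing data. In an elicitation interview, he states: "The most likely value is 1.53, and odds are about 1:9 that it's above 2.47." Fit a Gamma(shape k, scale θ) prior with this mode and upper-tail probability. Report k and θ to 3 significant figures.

k ≈ 9.2, θ ≈ 0.187

Gamma(k,θ) with k>1 has mode (k−1)θ, so θ = 1.53/(k−1).
Need P(X < 2.47) = 0.9 with θ tied to k this way. Start at k = 2, θ = 1.53: P(X<2.47) ≈ 0.480.
Too low — raise k to concentrate. Iterating converges to k ≈ 9.2.
Then θ = 1.53/(9.2−1) ≈ 0.187.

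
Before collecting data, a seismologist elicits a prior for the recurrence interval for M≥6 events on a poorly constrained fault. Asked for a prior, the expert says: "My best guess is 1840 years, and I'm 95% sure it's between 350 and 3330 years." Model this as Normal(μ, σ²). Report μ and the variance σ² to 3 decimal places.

μ = 1840.000, σ² = 577931.485

A symmetric 95% interval runs μ ± z·σ with z = 1.96.
Half-width = 1490, so σ = 1490/1.96 = 760.2181 and σ² = 577931.485.
μ is the stated best guess, 1840.000.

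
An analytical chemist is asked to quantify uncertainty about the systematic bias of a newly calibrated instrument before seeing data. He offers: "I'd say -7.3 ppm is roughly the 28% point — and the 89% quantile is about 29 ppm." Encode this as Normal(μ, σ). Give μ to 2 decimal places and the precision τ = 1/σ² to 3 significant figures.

μ = 4.39, τ = 0.00248

For Normal(μ,σ), the p-quantile is μ + z_p·σ. Here z_{0.28} = -0.5828, z_{0.89} = 1.227.
So -7.3 = μ − 0.5828σ and 29 = μ + 1.227σ.
Subtracting: σ = (29 − -7.3)/(1.227 − (-0.5828)) = 20.06.
Then μ = -7.3 − (-0.5828)·20.06 = 4.39.
Precision τ = 1/σ² = 1/20.06² = 0.00248.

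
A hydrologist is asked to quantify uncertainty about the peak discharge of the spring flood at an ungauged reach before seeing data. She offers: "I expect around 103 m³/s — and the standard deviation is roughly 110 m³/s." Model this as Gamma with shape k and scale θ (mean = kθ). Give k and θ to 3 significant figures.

k ≈ 0.877, θ ≈ 117

For Gamma(k, scale θ): mean = kθ, variance = kθ², so CV = 1/√k.
CV = SD/mean = 110/103 = 1.068, hence k = 1/CV² = 0.877.
Then θ = mean/k = 103/0.877 = 117.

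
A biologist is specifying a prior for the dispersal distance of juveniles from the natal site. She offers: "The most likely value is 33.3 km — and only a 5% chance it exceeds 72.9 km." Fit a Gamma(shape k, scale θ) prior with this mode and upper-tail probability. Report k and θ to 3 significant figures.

k ≈ 5.48, θ ≈ 7.43

Gamma(k,θ) with k>1 has mode (k−1)θ, so θ = 33.3/(k−1).
Need P(X < 72.9) = 0.95 with θ tied to k this way. Start at k = 2, θ = 33.3: P(X<72.9) ≈ 0.643.
Too low — raise k to concentrate. Iterating converges to k ≈ 5.48.
Then θ = 33.3/(5.48−1) ≈ 7.43.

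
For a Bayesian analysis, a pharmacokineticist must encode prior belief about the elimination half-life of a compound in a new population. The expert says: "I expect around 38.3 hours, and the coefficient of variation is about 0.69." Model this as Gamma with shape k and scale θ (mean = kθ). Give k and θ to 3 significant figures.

For Gamma(k, scale θ): mean = kθ, variance = kθ², so CV = 1/√k.
CV = 0.69, hence k = 1/CV² = 2.1.
Then θ = mean/k = 38.3/2.1 = 18.2.

k ≈ 2.1, θ ≈ 18.2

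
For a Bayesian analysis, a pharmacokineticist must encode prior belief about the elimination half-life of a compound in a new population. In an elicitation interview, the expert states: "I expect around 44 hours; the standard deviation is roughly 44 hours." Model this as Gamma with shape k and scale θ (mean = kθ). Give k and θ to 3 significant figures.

k ≈ 1, θ ≈ 44

For Gamma(k, scale θ): mean = kθ, variance = kθ², so CV = 1/√k.
CV = SD/mean = 44/44 = 1, hence k = 1/CV² = 1.
Then θ = mean/k = 44/1 = 44.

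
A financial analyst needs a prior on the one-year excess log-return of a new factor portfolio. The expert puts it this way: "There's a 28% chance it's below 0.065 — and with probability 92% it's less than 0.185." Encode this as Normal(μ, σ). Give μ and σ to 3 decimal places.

μ = 0.100, σ = 0.060

For Normal(μ,σ), the p-quantile is μ + z_p·σ. Here z_{0.28} = -0.5828, z_{0.92} = 1.405.
So 0.065 = μ − 0.5828σ and 0.185 = μ + 1.405σ.
Subtracting: σ = (0.185 − 0.065)/(1.405 − (-0.5828)) = 0.060.
Then μ = 0.065 − (-0.5828)·0.060 = 0.100.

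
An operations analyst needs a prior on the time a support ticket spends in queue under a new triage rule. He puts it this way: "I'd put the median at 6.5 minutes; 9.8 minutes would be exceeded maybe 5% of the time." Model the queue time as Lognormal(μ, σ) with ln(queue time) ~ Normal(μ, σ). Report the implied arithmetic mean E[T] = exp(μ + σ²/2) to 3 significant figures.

If T ~ Lognormal(μ,σ) then ln T ~ Normal(μ,σ), so the p-quantile of ln T is μ + z_p·σ.
ln(6.5) = 1.872 and ln(9.8) = 2.282; z_{0.5} = 0, z_{0.95} = 1.645.
σ = (2.282 − 1.872)/(1.645 − (0)) = 0.250.
μ = 1.872 − (0)·0.250 = 1.872.
E[T] = exp(μ + σ²/2) = exp(1.872 + 0.0312) = 6.71 minutes.

E[T] ≈ 6.71 minutes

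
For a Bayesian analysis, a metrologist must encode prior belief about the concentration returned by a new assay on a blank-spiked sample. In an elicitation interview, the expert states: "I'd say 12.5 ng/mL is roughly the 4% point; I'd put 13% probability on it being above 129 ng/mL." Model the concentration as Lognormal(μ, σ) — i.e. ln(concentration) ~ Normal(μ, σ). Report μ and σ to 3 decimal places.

μ ≈ 3.946, σ ≈ 0.811

If T ~ Lognormal(μ,σ) then ln T ~ Normal(μ,σ), so the p-quantile of ln T is μ + z_p·σ.
ln(12.5) = 2.526 and ln(129) = 4.86; z_{0.04} = -1.751, z_{0.87} = 1.126.
σ = (4.86 − 2.526)/(1.126 − (-1.751)) = 0.811.
μ = 2.526 − (-1.751)·0.811 = 3.946.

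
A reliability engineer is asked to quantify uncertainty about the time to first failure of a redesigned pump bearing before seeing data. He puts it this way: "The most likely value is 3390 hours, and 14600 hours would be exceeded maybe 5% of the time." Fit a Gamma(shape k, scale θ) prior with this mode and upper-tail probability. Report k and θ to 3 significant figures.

k ≈ 2.16, θ ≈ 2920

Gamma(k,θ) with k>1 has mode (k−1)θ, so θ = 3390/(k−1).
Need P(X < 14600) = 0.95 with θ tied to k this way. Start at k = 2, θ = 3390: P(X<14600) ≈ 0.928.
Too low — raise k to concentrate. Iterating converges to k ≈ 2.16.
Then θ = 3390/(2.16−1) ≈ 2920.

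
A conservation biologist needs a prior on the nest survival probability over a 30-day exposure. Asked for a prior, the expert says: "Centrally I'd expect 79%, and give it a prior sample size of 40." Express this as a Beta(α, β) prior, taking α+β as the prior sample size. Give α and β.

α = 31.6, β = 8.4

Under the effective-sample-size interpretation, Beta(α, β) has prior mean α/(α+β) and prior sample size α+β.
So α+β = 40 and α/(α+β) = 0.79, giving α = 0.79·40 = 31.6 and β = 40 − 31.6 = 8.4.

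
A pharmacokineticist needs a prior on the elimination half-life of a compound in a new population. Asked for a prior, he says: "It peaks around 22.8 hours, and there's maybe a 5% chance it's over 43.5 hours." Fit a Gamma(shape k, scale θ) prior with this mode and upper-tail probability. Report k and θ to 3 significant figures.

k ≈ 7.66, θ ≈ 3.42

Gamma(k,θ) with k>1 has mode (k−1)θ, so θ = 22.8/(k−1).
Need P(X < 43.5) = 0.95 with θ tied to k this way. Start at k = 2, θ = 22.8: P(X<43.5) ≈ 0.568.
Too low — raise k to concentrate. Iterating converges to k ≈ 7.66.
Then θ = 22.8/(7.66−1) ≈ 3.42.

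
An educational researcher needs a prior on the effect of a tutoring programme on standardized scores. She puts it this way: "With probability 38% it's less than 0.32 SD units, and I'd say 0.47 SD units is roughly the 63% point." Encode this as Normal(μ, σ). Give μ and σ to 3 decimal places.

For Normal(μ,σ), the p-quantile is μ + z_p·σ. Here z_{0.38} = -0.3055, z_{0.63} = 0.3319.
So 0.32 = μ − 0.3055σ and 0.47 = μ + 0.3319σ.
Subtracting: σ = (0.47 − 0.32)/(0.3319 − (-0.3055)) = 0.235.
Then μ = 0.32 − (-0.3055)·0.235 = 0.392.

μ = 0.392, σ = 0.235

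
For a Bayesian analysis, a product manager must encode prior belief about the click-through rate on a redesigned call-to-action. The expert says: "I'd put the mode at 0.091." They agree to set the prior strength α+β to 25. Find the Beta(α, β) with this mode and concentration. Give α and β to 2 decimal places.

For α,β > 1 the Beta mode is (α−1)/(α+β−2). With α+β = 25, the mode is (α−1)/23.
Set (α−1)/23 = 0.091 → α = 1 + 0.091·23 = 3.09.
β = 25 − α = 21.91.

α = 3.09, β = 21.91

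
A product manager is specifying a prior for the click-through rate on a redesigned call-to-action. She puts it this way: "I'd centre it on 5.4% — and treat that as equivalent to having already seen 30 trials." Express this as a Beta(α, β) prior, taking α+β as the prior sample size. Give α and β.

α = 1.62, β = 28.38

Under the effective-sample-size interpretation, Beta(α, β) has prior mean α/(α+β) and prior sample size α+β.
So α+β = 30 and α/(α+β) = 0.054, giving α = 0.054·30 = 1.62 and β = 30 − 1.62 = 28.38.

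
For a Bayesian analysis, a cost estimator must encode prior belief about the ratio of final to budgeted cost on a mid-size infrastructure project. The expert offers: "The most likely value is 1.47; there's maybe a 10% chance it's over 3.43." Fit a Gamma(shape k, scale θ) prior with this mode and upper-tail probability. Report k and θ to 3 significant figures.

Gamma(k,θ) with k>1 has mode (k−1)θ, so θ = 1.47/(k−1).
Need P(X < 3.43) = 0.9 with θ tied to k this way. Start at k = 2, θ = 1.47: P(X<3.43) ≈ 0.677.
Too low — raise k to concentrate. Iterating converges to k ≈ 3.68.
Then θ = 1.47/(3.68−1) ≈ 0.549.

k ≈ 3.68, θ ≈ 0.549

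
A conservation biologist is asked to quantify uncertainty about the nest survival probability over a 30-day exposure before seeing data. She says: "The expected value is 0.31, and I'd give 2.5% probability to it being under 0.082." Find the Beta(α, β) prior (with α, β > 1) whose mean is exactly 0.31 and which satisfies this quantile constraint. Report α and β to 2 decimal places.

With mean 0.31 fixed, write α = 0.31s, β = 0.69s where s = α+β.
Need P(θ < 0.082) = 0.025 under Beta(0.31s, 0.69s). Normal approximation: (q−m)/√(m(1−m)/s) ≈ z_{0.025} = -1.96, so s ≈ 0.31·0.69·(-1.96)²/(0.082−0.31)² = 15.8.
At s = 15.8: P(θ<0.082) ≈ 0.006. Adjusting to match 0.025 gives s ≈ 10.20.
So α = 0.31·10.20 ≈ 3.16, β = 0.69·10.20 ≈ 7.04.

α ≈ 3.16, β ≈ 7.04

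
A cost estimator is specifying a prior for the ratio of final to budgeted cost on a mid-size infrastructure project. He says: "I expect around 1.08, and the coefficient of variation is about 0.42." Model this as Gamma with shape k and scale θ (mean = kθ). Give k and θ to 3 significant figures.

For Gamma(k, scale θ): mean = kθ, variance = kθ², so CV = 1/√k.
CV = 0.42, hence k = 1/CV² = 5.67.
Then θ = mean/k = 1.08/5.67 = 0.191.

k ≈ 5.67, θ ≈ 0.191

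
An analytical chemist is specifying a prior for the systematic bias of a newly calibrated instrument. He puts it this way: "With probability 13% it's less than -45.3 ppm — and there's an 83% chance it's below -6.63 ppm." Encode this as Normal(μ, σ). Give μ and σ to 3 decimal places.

For Normal(μ,σ), the p-quantile is μ + z_p·σ. Here z_{0.13} = -1.126, z_{0.83} = 0.9542.
So -45.3 = μ − 1.126σ and -6.63 = μ + 0.9542σ.
Subtracting: σ = (-6.63 − -45.3)/(0.9542 − (-1.126)) = 18.586.
Then μ = -45.3 − (-1.126)·18.586 = -24.364.

μ = -24.364, σ = 18.586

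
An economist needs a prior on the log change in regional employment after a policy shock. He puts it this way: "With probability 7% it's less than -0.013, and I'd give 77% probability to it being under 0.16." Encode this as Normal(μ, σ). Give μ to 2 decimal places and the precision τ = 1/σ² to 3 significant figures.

For Normal(μ,σ), the p-quantile is μ + z_p·σ. Here z_{0.07} = -1.476, z_{0.77} = 0.7388.
So -0.013 = μ − 1.476σ and 0.16 = μ + 0.7388σ.
Subtracting: σ = (0.16 − -0.013)/(0.7388 − (-1.476)) = 0.08.
Then μ = -0.013 − (-1.476)·0.08 = 0.10.
Precision τ = 1/σ² = 1/0.07812² = 164.

μ = 0.10, τ = 164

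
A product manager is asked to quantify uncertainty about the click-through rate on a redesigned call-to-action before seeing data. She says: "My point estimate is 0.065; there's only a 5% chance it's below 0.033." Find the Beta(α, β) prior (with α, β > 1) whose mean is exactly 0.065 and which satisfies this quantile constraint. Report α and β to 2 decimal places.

α ≈ 7.99, β ≈ 114.88

With mean 0.065 fixed, write α = 0.065s, β = 0.935s where s = α+β.
Need P(θ < 0.033) = 0.05 under Beta(0.065s, 0.935s). Normal approximation: (q−m)/√(m(1−m)/s) ≈ z_{0.05} = -1.64, so s ≈ 0.065·0.935·(-1.64)²/(0.033−0.065)² = 160.6.
At s = 160.6: P(θ<0.033) ≈ 0.028. Adjusting to match 0.05 gives s ≈ 122.87.
So α = 0.065·122.87 ≈ 7.99, β = 0.935·122.87 ≈ 114.88.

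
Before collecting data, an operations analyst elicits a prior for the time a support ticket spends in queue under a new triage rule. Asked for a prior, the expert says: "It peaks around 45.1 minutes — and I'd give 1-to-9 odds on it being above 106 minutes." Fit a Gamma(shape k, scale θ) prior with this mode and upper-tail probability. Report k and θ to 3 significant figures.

k ≈ 3.63, θ ≈ 17.1

Gamma(k,θ) with k>1 has mode (k−1)θ, so θ = 45.1/(k−1).
Need P(X < 106) = 0.9 with θ tied to k this way. Start at k = 2, θ = 45.1: P(X<106) ≈ 0.681.
Too low — raise k to concentrate. Iterating converges to k ≈ 3.63.
Then θ = 45.1/(3.63−1) ≈ 17.1.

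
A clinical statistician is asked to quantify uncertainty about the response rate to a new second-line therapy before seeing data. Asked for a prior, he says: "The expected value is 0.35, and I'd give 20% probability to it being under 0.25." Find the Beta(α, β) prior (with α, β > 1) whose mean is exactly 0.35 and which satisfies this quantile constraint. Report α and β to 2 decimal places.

α ≈ 5.82, β ≈ 10.81

With mean 0.35 fixed, write α = 0.35s, β = 0.65s where s = α+β.
Need P(θ < 0.25) = 0.2 under Beta(0.35s, 0.65s). Normal approximation: (q−m)/√(m(1−m)/s) ≈ z_{0.2} = -0.842, so s ≈ 0.35·0.65·(-0.842)²/(0.25−0.35)² = 16.1.
At s = 16.1: P(θ<0.25) ≈ 0.204. Adjusting to match 0.2 gives s ≈ 16.63.
So α = 0.35·16.63 ≈ 5.82, β = 0.65·16.63 ≈ 10.81.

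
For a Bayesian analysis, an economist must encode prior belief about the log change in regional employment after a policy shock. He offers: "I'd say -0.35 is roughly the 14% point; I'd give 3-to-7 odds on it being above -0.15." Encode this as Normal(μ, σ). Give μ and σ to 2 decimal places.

μ = -0.22, σ = 0.12

The p-quantile of Normal(μ,σ) is μ + z_p·σ, with z_{0.14} = -1.08 and z_{0.7} = 0.5244.
Eliminate σ: μ = (z₂·x₁ − z₁·x₂)/(z₂ − z₁) = (0.5244·-0.35 − (-1.08)·-0.15)/1.605 = -0.22.
Then σ = (x₂ − x₁)/(z₂ − z₁) = (-0.15 − -0.35)/1.605 = 0.12.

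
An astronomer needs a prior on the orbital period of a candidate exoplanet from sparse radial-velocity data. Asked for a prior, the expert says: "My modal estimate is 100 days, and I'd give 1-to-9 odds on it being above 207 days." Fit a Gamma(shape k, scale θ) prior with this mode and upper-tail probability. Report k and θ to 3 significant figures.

k ≈ 4.63, θ ≈ 27.6

Gamma(k,θ) with k>1 has mode (k−1)θ, so θ = 100/(k−1).
Need P(X < 207) = 0.9 with θ tied to k this way. Start at k = 2, θ = 100: P(X<207) ≈ 0.613.
Too low — raise k to concentrate. Iterating converges to k ≈ 4.63.
Then θ = 100/(4.63−1) ≈ 27.6.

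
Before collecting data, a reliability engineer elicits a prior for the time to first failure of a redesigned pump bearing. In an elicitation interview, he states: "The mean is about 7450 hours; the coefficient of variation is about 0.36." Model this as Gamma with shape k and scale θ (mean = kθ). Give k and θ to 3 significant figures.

For Gamma(k, scale θ): mean = kθ, variance = kθ², so CV = 1/√k.
CV = 0.36, hence k = 1/CV² = 7.72.
Then θ = mean/k = 7450/7.72 = 966.

k ≈ 7.72, θ ≈ 966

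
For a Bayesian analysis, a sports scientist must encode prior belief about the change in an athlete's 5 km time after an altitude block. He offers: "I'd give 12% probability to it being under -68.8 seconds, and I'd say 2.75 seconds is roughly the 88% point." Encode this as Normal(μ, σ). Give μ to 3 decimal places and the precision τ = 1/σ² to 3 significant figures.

μ = -33.025, τ = 0.00108

For Normal(μ,σ), the p-quantile is μ + z_p·σ. Here z_{0.12} = -1.175, z_{0.88} = 1.175.
So -68.8 = μ − 1.175σ and 2.75 = μ + 1.175σ.
Subtracting: σ = (2.75 − -68.8)/(1.175 − (-1.175)) = 30.447.
Then μ = -68.8 − (-1.175)·30.447 = -33.025.
Precision τ = 1/σ² = 1/30.45² = 0.00108.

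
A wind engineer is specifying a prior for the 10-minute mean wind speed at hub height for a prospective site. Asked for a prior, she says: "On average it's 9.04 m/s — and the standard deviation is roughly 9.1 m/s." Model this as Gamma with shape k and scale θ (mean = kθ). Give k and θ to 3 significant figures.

For Gamma(k, scale θ): mean = kθ, variance = kθ², so CV = 1/√k.
CV = SD/mean = 9.1/9.04 = 1.007, hence k = 1/CV² = 0.987.
Then θ = mean/k = 9.04/0.987 = 9.16.

k ≈ 0.987, θ ≈ 9.16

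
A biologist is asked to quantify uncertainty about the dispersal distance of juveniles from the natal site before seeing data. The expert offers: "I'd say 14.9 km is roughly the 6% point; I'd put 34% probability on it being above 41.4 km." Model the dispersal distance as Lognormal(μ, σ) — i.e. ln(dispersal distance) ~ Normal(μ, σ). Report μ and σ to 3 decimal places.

If T ~ Lognormal(μ,σ) then ln T ~ Normal(μ,σ), so the p-quantile of ln T is μ + z_p·σ.
ln(14.9) = 2.701 and ln(41.4) = 3.723; z_{0.06} = -1.555, z_{0.66} = 0.4125.
σ = (3.723 − 2.701)/(0.4125 − (-1.555)) = 0.519.
μ = 2.701 − (-1.555)·0.519 = 3.509.

μ ≈ 3.509, σ ≈ 0.519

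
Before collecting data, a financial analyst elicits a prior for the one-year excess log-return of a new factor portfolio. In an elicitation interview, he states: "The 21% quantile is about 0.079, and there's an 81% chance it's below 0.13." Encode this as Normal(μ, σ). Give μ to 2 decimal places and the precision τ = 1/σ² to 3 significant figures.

For Normal(μ,σ), the p-quantile is μ + z_p·σ. Here z_{0.21} = -0.8064, z_{0.81} = 0.8779.
So 0.079 = μ − 0.8064σ and 0.13 = μ + 0.8779σ.
Subtracting: σ = (0.13 − 0.079)/(0.8779 − (-0.8064)) = 0.03.
Then μ = 0.079 − (-0.8064)·0.03 = 0.10.
Precision τ = 1/σ² = 1/0.03028² = 1090.

μ = 0.10, τ = 1090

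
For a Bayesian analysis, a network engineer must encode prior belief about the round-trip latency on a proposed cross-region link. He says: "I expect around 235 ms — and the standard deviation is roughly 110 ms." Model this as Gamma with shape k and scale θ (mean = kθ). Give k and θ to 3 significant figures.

k ≈ 4.56, θ ≈ 51.5

For Gamma(k, scale θ): mean = kθ, variance = kθ², so CV = 1/√k.
CV = SD/mean = 110/235 = 0.4681, hence k = 1/CV² = 4.56.
Then θ = mean/k = 235/4.56 = 51.5.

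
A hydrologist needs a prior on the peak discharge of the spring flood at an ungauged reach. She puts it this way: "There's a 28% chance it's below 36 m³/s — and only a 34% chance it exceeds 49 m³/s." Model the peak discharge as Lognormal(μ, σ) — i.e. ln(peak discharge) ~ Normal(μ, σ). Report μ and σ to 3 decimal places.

μ ≈ 3.764, σ ≈ 0.310

If T ~ Lognormal(μ,σ) then ln T ~ Normal(μ,σ), so the p-quantile of ln T is μ + z_p·σ.
ln(36) = 3.584 and ln(49) = 3.892; z_{0.28} = -0.5828, z_{0.66} = 0.4125.
σ = (3.892 − 3.584)/(0.4125 − (-0.5828)) = 0.310.
μ = 3.584 − (-0.5828)·0.310 = 3.764.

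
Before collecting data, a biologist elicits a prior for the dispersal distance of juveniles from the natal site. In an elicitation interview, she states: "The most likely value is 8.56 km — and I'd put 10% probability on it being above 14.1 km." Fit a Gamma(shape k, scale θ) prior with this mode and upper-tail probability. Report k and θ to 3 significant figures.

k ≈ 8.57, θ ≈ 1.13

Gamma(k,θ) with k>1 has mode (k−1)θ, so θ = 8.56/(k−1).
Need P(X < 14.1) = 0.9 with θ tied to k this way. Start at k = 2, θ = 8.56: P(X<14.1) ≈ 0.490.
Too low — raise k to concentrate. Iterating converges to k ≈ 8.57.
Then θ = 8.56/(8.57−1) ≈ 1.13.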